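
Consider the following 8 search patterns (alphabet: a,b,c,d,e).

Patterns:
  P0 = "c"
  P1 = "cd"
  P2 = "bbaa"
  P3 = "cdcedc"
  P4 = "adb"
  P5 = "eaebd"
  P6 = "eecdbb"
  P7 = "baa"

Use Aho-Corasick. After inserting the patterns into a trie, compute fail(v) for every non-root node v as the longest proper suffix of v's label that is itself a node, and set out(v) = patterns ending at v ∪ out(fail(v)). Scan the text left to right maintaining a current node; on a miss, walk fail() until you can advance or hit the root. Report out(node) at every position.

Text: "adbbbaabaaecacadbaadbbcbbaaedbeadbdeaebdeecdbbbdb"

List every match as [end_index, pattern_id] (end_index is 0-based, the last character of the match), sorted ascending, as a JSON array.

Build:
Trie (insert patterns):
  n0 'ε': a→11 b→3 c→1 e→14
  n1 'c': d→2  [P0 ends]
  n2 'cd': c→7  [P1 ends]
  n3 'b': a→24 b→4
  n4 'bb': a→5
  n5 'bba': a→6
  n6 'bbaa': ·  [P2 ends]
  n7 'cdc': e→8
  n8 'cdce': d→9
  n9 'cdced': c→10
  n10 'cdcedc': ·  [P3 ends]
  n11 'a': d→12
  n12 'ad': b→13
  n13 'adb': ·  [P4 ends]
  n14 'e': a→15 e→19
  n15 'ea': e→16
  n16 'eae': b→17
  n17 'eaeb': d→18
  n18 'eaebd': ·  [P5 ends]
  n19 'ee': c→20
  n20 'eec': d→21
  n21 'eecd': b→22
  n22 'eecdb': b→23
  n23 'eecdbb': ·  [P6 ends]
  n24 'ba': a→25
  n25 'baa': ·  [P7 ends]

Failure links (BFS by depth):
  n1('c'): parent n0 fail=0; on 'c' 0 → fail=0;  out {0}∪∅={0}
  n3('b'): parent n0 fail=0; on 'b' 0 → fail=0;  out ∅∪∅=∅
  n11('a'): parent n0 fail=0; on 'a' 0 → fail=0;  out ∅∪∅=∅
  n14('e'): parent n0 fail=0; on 'e' 0 → fail=0;  out ∅∪∅=∅
  n2('cd'): parent n1 fail=0; on 'd' 0 → fail=0;  out {1}∪∅={1}
  n4('bb'): parent n3 fail=0; on 'b' 0 → fail=3;  out ∅∪∅=∅
  n12('ad'): parent n11 fail=0; on 'd' 0 → fail=0;  out ∅∪∅=∅
  n15('ea'): parent n14 fail=0; on 'a' 0 → fail=11;  out ∅∪∅=∅
  n19('ee'): parent n14 fail=0; on 'e' 0 → fail=14;  out ∅∪∅=∅
  n24('ba'): parent n3 fail=0; on 'a' 0 → fail=11;  out ∅∪∅=∅
  n5('bba'): parent n4 fail=3; on 'a' 3 → fail=24;  out ∅∪∅=∅
  n7('cdc'): parent n2 fail=0; on 'c' 0 → fail=1;  out ∅∪{0}={0}
  n13('adb'): parent n12 fail=0; on 'b' 0 → fail=3;  out {4}∪∅={4}
  n16('eae'): parent n15 fail=11; on 'e' 11→0 → fail=14;  out ∅∪∅=∅
  n20('eec'): parent n19 fail=14; on 'c' 14→0 → fail=1;  out ∅∪{0}={0}
  n25('baa'): parent n24 fail=11; on 'a' 11→0 → fail=11;  out {7}∪∅={7}
  n6('bbaa'): parent n5 fail=24; on 'a' 24 → fail=25;  out {2}∪{7}={2,7}
  n8('cdce'): parent n7 fail=1; on 'e' 1→0 → fail=14;  out ∅∪∅=∅
  n17('eaeb'): parent n16 fail=14; on 'b' 14→0 → fail=3;  out ∅∪∅=∅
  n21('eecd'): parent n20 fail=1; on 'd' 1 → fail=2;  out ∅∪{1}={1}
  n9('cdced'): parent n8 fail=14; on 'd' 14→0 → fail=0;  out ∅∪∅=∅
  n18('eaebd'): parent n17 fail=3; on 'd' 3→0 → fail=0;  out {5}∪∅={5}
  n22('eecdb'): parent n21 fail=2; on 'b' 2→0 → fail=3;  out ∅∪∅=∅
  n10('cdcedc'): parent n9 fail=0; on 'c' 0 → fail=1;  out {3}∪{0}={0,3}
  n23('eecdbb'): parent n22 fail=3; on 'b' 3 → fail=4;  out {6}∪∅={6}

Text stream:
i=0 'a': node 0→11
i=1 'd': node 11→12
i=2 'b': node 12→13  → match P4@[0:2]
i=3 'b': node 13→4 ·f
i=4 'b': node 4→4 ·f
i=5 'a': node 4→5
i=6 'a': node 5→6  → match P2@[3:6],P7@[4:6]
i=7 'b': node 6→3 ·f
i=8 'a': node 3→24
i=9 'a': node 24→25  → match P7@[7:9]
i=10 'e': node 25→14 ·f
i=11 'c': node 14→1 ·f  → match P0@[11:11]
i=12 'a': node 1→11 ·f
i=13 'c': node 11→1 ·f  → match P0@[13:13]
i=14 'a': node 1→11 ·f
i=15 'd': node 11→12
i=16 'b': node 12→13  → match P4@[14:16]
i=17 'a': node 13→24 ·f
i=18 'a': node 24→25  → match P7@[16:18]
i=19 'd': node 25→12 ·f
i=20 'b': node 12→13  → match P4@[18:20]
i=21 'b': node 13→4 ·f
i=22 'c': node 4→1 ·f  → match P0@[22:22]
i=23 'b': node 1→3 ·f
i=24 'b': node 3→4
i=25 'a': node 4→5
i=26 'a': node 5→6  → match P2@[23:26],P7@[24:26]
i=27 'e': node 6→14 ·f
i=28 'd': node 14→0 ·f
i=29 'b': node 0→3
i=30 'e': node 3→14 ·f
i=31 'a': node 14→15
i=32 'd': node 15→12 ·f
i=33 'b': node 12→13  → match P4@[31:33]
i=34 'd': node 13→0 ·f
i=35 'e': node 0→14
i=36 'a': node 14→15
i=37 'e': node 15→16
i=38 'b': node 16→17
i=39 'd': node 17→18  → match P5@[35:39]
i=40 'e': node 18→14 ·f
i=41 'e': node 14→19
i=42 'c': node 19→20  → match P0@[42:42]
i=43 'd': node 20→21  → match P1@[42:43]
i=44 'b': node 21→22
i=45 'b': node 22→23  → match P6@[40:45]
i=46 'b': node 23→4 ·f
i=47 'd': node 4→0 ·f
i=48 'b': node 0→3

All matches (sorted): [[2,4],[6,2],[6,7],[9,7],[11,0],[13,0],[16,4],[18,7],[20,4],[22,0],[26,2],[26,7],[33,4],[39,5],[42,0],[43,1],[45,6]]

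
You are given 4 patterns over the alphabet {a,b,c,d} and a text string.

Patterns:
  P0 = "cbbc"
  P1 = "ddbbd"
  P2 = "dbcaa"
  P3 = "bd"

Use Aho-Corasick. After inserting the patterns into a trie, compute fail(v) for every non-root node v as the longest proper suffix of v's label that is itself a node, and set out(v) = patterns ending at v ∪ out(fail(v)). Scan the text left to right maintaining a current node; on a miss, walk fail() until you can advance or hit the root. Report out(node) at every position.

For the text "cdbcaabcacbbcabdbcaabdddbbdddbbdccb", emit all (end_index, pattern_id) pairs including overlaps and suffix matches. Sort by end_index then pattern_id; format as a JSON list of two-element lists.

Build:
Trie nodes:
  0='ε' goto b→14 c→1 d→5
  1='c' goto b→2
  2='cb' goto b→3
  3='cbb' goto c→4
  4='cbbc' goto ·  [P0 ends]
  5='d' goto b→10 d→6
  6='dd' goto b→7
  7='ddb' goto b→8
  8='ddbb' goto d→9
  9='ddbbd' goto ·  [P1 ends]
  10='db' goto c→11
  11='dbc' goto a→12
  12='dbca' goto a→13
  13='dbcaa' goto ·  [P2 ends]
  14='b' goto d→15
  15='bd' goto ·  [P3 ends]

Failure links (BFS by depth):
  fail(1) 'c': from fail(0)=0 chase 'c': 0 ⇒ 0;  out=∅∪out(0)=∅
  fail(5) 'd': from fail(0)=0 chase 'd': 0 ⇒ 0;  out=∅∪out(0)=∅
  fail(14) 'b': from fail(0)=0 chase 'b': 0 ⇒ 0;  out=∅∪out(0)=∅
  fail(2) 'cb': from fail(1)=0 chase 'b': 0 ⇒ 14;  out=∅∪out(14)=∅
  fail(6) 'dd': from fail(5)=0 chase 'd': 0 ⇒ 5;  out=∅∪out(5)=∅
  fail(10) 'db': from fail(5)=0 chase 'b': 0 ⇒ 14;  out=∅∪out(14)=∅
  fail(15) 'bd': from fail(14)=0 chase 'd': 0 ⇒ 5;  out={3}∪out(5)={3}
  fail(3) 'cbb': from fail(2)=14 chase 'b': 14→0 ⇒ 14;  out=∅∪out(14)=∅
  fail(7) 'ddb': from fail(6)=5 chase 'b': 5 ⇒ 10;  out=∅∪out(10)=∅
  fail(11) 'dbc': from fail(10)=14 chase 'c': 14→0 ⇒ 1;  out=∅∪out(1)=∅
  fail(4) 'cbbc': from fail(3)=14 chase 'c': 14→0 ⇒ 1;  out={0}∪out(1)={0}
  fail(8) 'ddbb': from fail(7)=10 chase 'b': 10→14→0 ⇒ 14;  out=∅∪out(14)=∅
  fail(12) 'dbca': from fail(11)=1 chase 'a': 1→0 ⇒ 0;  out=∅∪out(0)=∅
  fail(9) 'ddbbd': from fail(8)=14 chase 'd': 14 ⇒ 15;  out={1}∪out(15)={1,3}
  fail(13) 'dbcaa': from fail(12)=0 chase 'a': 0 ⇒ 0;  out={2}∪out(0)={2}

Scan:
pos 0 'c': at 1
pos 1 'd': at 5 (fail-walked)
pos 2 'b': at 10
pos 3 'c': at 11
pos 4 'a': at 12
pos 5 'a': at 13  → match P2@[1:5]
pos 6 'b': at 14 (fail-walked)
pos 7 'c': at 1 (fail-walked)
pos 8 'a': at 0 (fail-walked)
pos 9 'c': at 1
pos 10 'b': at 2
pos 11 'b': at 3
pos 12 'c': at 4  → match P0@[9:12]
pos 13 'a': at 0 (fail-walked)
pos 14 'b': at 14
pos 15 'd': at 15  → match P3@[14:15]
pos 16 'b': at 10 (fail-walked)
pos 17 'c': at 11
pos 18 'a': at 12
pos 19 'a': at 13  → match P2@[15:19]
pos 20 'b': at 14 (fail-walked)
pos 21 'd': at 15  → match P3@[20:21]
pos 22 'd': at 6 (fail-walked)
pos 23 'd': at 6 (fail-walked)
pos 24 'b': at 7
pos 25 'b': at 8
pos 26 'd': at 9  → match P1@[22:26],P3@[25:26]
pos 27 'd': at 6 (fail-walked)
pos 28 'd': at 6 (fail-walked)
pos 29 'b': at 7
pos 30 'b': at 8
pos 31 'd': at 9  → match P1@[27:31],P3@[30:31]
pos 32 'c': at 1 (fail-walked)
pos 33 'c': at 1 (fail-walked)
pos 34 'b': at 2

Result: [[5,2],[12,0],[15,3],[19,2],[21,3],[26,1],[26,3],[31,1],[31,3]]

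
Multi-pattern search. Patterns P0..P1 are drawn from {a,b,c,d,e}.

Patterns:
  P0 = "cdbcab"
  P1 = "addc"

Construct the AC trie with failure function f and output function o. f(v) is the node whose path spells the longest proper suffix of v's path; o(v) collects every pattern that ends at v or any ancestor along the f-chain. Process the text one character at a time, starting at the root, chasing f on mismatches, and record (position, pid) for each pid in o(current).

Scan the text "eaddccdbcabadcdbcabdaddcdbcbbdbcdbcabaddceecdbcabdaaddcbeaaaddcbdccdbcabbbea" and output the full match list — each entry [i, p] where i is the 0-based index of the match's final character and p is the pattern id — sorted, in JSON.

Construct AC machine:
Trie (insert patterns):
  0='ε' goto a→7 c→1
  1='c' goto d→2
  2='cd' goto b→3
  3='cdb' goto c→4
  4='cdbc' goto a→5
  5='cdbca' goto b→6
  6='cdbcab' goto ·  [P0 ends]
  7='a' goto d→8
  8='ad' goto d→9
  9='add' goto c→10
  10='addc' goto ·  [P1 ends]

Failure links (BFS by depth):
  n1('c'): parent n0 fail=0; on 'c' 0 → fail=0;  out ∅∪∅=∅
  n7('a'): parent n0 fail=0; on 'a' 0 → fail=0;  out ∅∪∅=∅
  n2('cd'): parent n1 fail=0; on 'd' 0 → fail=0;  out ∅∪∅=∅
  n8('ad'): parent n7 fail=0; on 'd' 0 → fail=0;  out ∅∪∅=∅
  n3('cdb'): parent n2 fail=0; on 'b' 0 → fail=0;  out ∅∪∅=∅
  n9('add'): parent n8 fail=0; on 'd' 0 → fail=0;  out ∅∪∅=∅
  n4('cdbc'): parent n3 fail=0; on 'c' 0 → fail=1;  out ∅∪∅=∅
  n10('addc'): parent n9 fail=0; on 'c' 0 → fail=1;  out {1}∪∅={1}
  n5('cdbca'): parent n4 fail=1; on 'a' 1→0 → fail=7;  out ∅∪∅=∅
  n6('cdbcab'): parent n5 fail=7; on 'b' 7→0 → fail=0;  out {0}∪∅={0}

Text stream:
pos 0 'e': at 0
pos 1 'a': at 7
pos 2 'd': at 8
pos 3 'd': at 9
pos 4 'c': at 10  ** P1@[1:4]
pos 5 'c': at 1 ·f
pos 6 'd': at 2
pos 7 'b': at 3
pos 8 'c': at 4
pos 9 'a': at 5
pos 10 'b': at 6  ** P0@[5:10]
pos 11 'a': at 7 ·f
pos 12 'd': at 8
pos 13 'c': at 1 ·f
pos 14 'd': at 2
pos 15 'b': at 3
pos 16 'c': at 4
pos 17 'a': at 5
pos 18 'b': at 6  ** P0@[13:18]
pos 19 'd': at 0 ·f
pos 20 'a': at 7
pos 21 'd': at 8
pos 22 'd': at 9
pos 23 'c': at 10  ** P1@[20:23]
pos 24 'd': at 2 ·f
pos 25 'b': at 3
pos 26 'c': at 4
pos 27 'b': at 0 ·f
pos 28 'b': at 0
pos 29 'd': at 0
pos 30 'b': at 0
pos 31 'c': at 1
pos 32 'd': at 2
pos 33 'b': at 3
pos 34 'c': at 4
pos 35 'a': at 5
pos 36 'b': at 6  ** P0@[31:36]
pos 37 'a': at 7 ·f
pos 38 'd': at 8
pos 39 'd': at 9
pos 40 'c': at 10  ** P1@[37:40]
pos 41 'e': at 0 ·f
pos 42 'e': at 0
pos 43 'c': at 1
pos 44 'd': at 2
pos 45 'b': at 3
pos 46 'c': at 4
pos 47 'a': at 5
pos 48 'b': at 6  ** P0@[43:48]
pos 49 'd': at 0 ·f
pos 50 'a': at 7
pos 51 'a': at 7 ·f
pos 52 'd': at 8
pos 53 'd': at 9
pos 54 'c': at 10  ** P1@[51:54]
pos 55 'b': at 0 ·f
pos 56 'e': at 0
pos 57 'a': at 7
pos 58 'a': at 7 ·f
pos 59 'a': at 7 ·f
pos 60 'd': at 8
pos 61 'd': at 9
pos 62 'c': at 10  ** P1@[59:62]
pos 63 'b': at 0 ·f
pos 64 'd': at 0
pos 65 'c': at 1
pos 66 'c': at 1 ·f
pos 67 'd': at 2
pos 68 'b': at 3
pos 69 'c': at 4
pos 70 'a': at 5
pos 71 'b': at 6  ** P0@[66:71]
pos 72 'b': at 0 ·f
pos 73 'b': at 0
pos 74 'e': at 0
pos 75 'a': at 7

All matches (sorted): [[4,1],[10,0],[18,0],[23,1],[36,0],[40,1],[48,0],[54,1],[62,1],[71,0]]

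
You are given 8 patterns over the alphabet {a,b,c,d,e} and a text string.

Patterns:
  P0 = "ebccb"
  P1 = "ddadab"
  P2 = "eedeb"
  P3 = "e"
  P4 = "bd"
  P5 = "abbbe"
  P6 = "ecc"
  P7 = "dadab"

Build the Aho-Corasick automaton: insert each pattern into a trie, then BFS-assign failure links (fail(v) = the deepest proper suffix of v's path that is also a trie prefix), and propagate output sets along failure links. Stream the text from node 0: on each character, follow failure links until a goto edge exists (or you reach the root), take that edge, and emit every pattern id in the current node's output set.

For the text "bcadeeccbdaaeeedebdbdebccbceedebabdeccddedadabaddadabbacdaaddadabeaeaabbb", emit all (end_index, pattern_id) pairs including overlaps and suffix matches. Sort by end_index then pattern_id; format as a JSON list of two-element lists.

Build automaton:
Trie (insert patterns):
  n0 'ε': a→18 b→16 d→6 e→1
  n1 'e': b→2 c→23 e→12  [P3 ends]
  n2 'eb': c→3
  n3 'ebc': c→4
  n4 'ebcc': b→5
  n5 'ebccb': ·  [P0 ends]
  n6 'd': a→25 d→7
  n7 'dd': a→8
  n8 'dda': d→9
  n9 'ddad': a→10
  n10 'ddada': b→11
  n11 'ddadab': ·  [P1 ends]
  n12 'ee': d→13
  n13 'eed': e→14
  n14 'eede': b→15
  n15 'eedeb': ·  [P2 ends]
  n16 'b': d→17
  n17 'bd': ·  [P4 ends]
  n18 'a': b→19
  n19 'ab': b→20
  n20 'abb': b→21
  n21 'abbb': e→22
  n22 'abbbe': ·  [P5 ends]
  n23 'ec': c→24
  n24 'ecc': ·  [P6 ends]
  n25 'da': d→26
  n26 'dad': a→27
  n27 'dada': b→28
  n28 'dadab': ·  [P7 ends]

Failure links (BFS by depth):
  fail(1) 'e': from fail(0)=0 chase 'e': 0 ⇒ 0;  out={3}∪out(0)={3}
  fail(6) 'd': from fail(0)=0 chase 'd': 0 ⇒ 0;  out=∅∪out(0)=∅
  fail(16) 'b': from fail(0)=0 chase 'b': 0 ⇒ 0;  out=∅∪out(0)=∅
  fail(18) 'a': from fail(0)=0 chase 'a': 0 ⇒ 0;  out=∅∪out(0)=∅
  fail(2) 'eb': from fail(1)=0 chase 'b': 0 ⇒ 16;  out=∅∪out(16)=∅
  fail(7) 'dd': from fail(6)=0 chase 'd': 0 ⇒ 6;  out=∅∪out(6)=∅
  fail(12) 'ee': from fail(1)=0 chase 'e': 0 ⇒ 1;  out=∅∪out(1)={3}
  fail(17) 'bd': from fail(16)=0 chase 'd': 0 ⇒ 6;  out={4}∪out(6)={4}
  fail(19) 'ab': from fail(18)=0 chase 'b': 0 ⇒ 16;  out=∅∪out(16)=∅
  fail(23) 'ec': from fail(1)=0 chase 'c': 0 ⇒ 0;  out=∅∪out(0)=∅
  fail(25) 'da': from fail(6)=0 chase 'a': 0 ⇒ 18;  out=∅∪out(18)=∅
  fail(3) 'ebc': from fail(2)=16 chase 'c': 16→0 ⇒ 0;  out=∅∪out(0)=∅
  fail(8) 'dda': from fail(7)=6 chase 'a': 6 ⇒ 25;  out=∅∪out(25)=∅
  fail(13) 'eed': from fail(12)=1 chase 'd': 1→0 ⇒ 6;  out=∅∪out(6)=∅
  fail(20) 'abb': from fail(19)=16 chase 'b': 16→0 ⇒ 16;  out=∅∪out(16)=∅
  fail(24) 'ecc': from fail(23)=0 chase 'c': 0 ⇒ 0;  out={6}∪out(0)={6}
  fail(26) 'dad': from fail(25)=18 chase 'd': 18→0 ⇒ 6;  out=∅∪out(6)=∅
  fail(4) 'ebcc': from fail(3)=0 chase 'c': 0 ⇒ 0;  out=∅∪out(0)=∅
  fail(9) 'ddad': from fail(8)=25 chase 'd': 25 ⇒ 26;  out=∅∪out(26)=∅
  fail(14) 'eede': from fail(13)=6 chase 'e': 6→0 ⇒ 1;  out=∅∪out(1)={3}
  fail(21) 'abbb': from fail(20)=16 chase 'b': 16→0 ⇒ 16;  out=∅∪out(16)=∅
  fail(27) 'dada': from fail(26)=6 chase 'a': 6 ⇒ 25;  out=∅∪out(25)=∅
  fail(5) 'ebccb': from fail(4)=0 chase 'b': 0 ⇒ 16;  out={0}∪out(16)={0}
  fail(10) 'ddada': from fail(9)=26 chase 'a': 26 ⇒ 27;  out=∅∪out(27)=∅
  fail(15) 'eedeb': from fail(14)=1 chase 'b': 1 ⇒ 2;  out={2}∪out(2)={2}
  fail(22) 'abbbe': from fail(21)=16 chase 'e': 16→0 ⇒ 1;  out={5}∪out(1)={3,5}
  fail(28) 'dadab': from fail(27)=25 chase 'b': 25→18 ⇒ 19;  out={7}∪out(19)={7}
  fail(11) 'ddadab': from fail(10)=27 chase 'b': 27 ⇒ 28;  out={1}∪out(28)={1,7}

Run:
[0] read 'b'  n0⇒n16
[1] read 'c'  n16⇒n0 (via fail)
[2] read 'a'  n0⇒n18
[3] read 'd'  n18⇒n6 (via fail)
[4] read 'e'  n6⇒n1 (via fail)  emit P3@[4:4]
[5] read 'e'  n1⇒n12  emit P3@[5:5]
[6] read 'c'  n12⇒n23 (via fail)
[7] read 'c'  n23⇒n24  emit P6@[5:7]
[8] read 'b'  n24⇒n16 (via fail)
[9] read 'd'  n16⇒n17  emit P4@[8:9]
[10] read 'a'  n17⇒n25 (via fail)
[11] read 'a'  n25⇒n18 (via fail)
[12] read 'e'  n18⇒n1 (via fail)  emit P3@[12:12]
[13] read 'e'  n1⇒n12  emit P3@[13:13]
[14] read 'e'  n12⇒n12 (via fail)  emit P3@[14:14]
[15] read 'd'  n12⇒n13
[16] read 'e'  n13⇒n14  emit P3@[16:16]
[17] read 'b'  n14⇒n15  emit P2@[13:17]
[18] read 'd'  n15⇒n17 (via fail)  emit P4@[17:18]
[19] read 'b'  n17⇒n16 (via fail)
[20] read 'd'  n16⇒n17  emit P4@[19:20]
[21] read 'e'  n17⇒n1 (via fail)  emit P3@[21:21]
[22] read 'b'  n1⇒n2
[23] read 'c'  n2⇒n3
[24] read 'c'  n3⇒n4
[25] read 'b'  n4⇒n5  emit P0@[21:25]
[26] read 'c'  n5⇒n0 (via fail)
[27] read 'e'  n0⇒n1  emit P3@[27:27]
[28] read 'e'  n1⇒n12  emit P3@[28:28]
[29] read 'd'  n12⇒n13
[30] read 'e'  n13⇒n14  emit P3@[30:30]
[31] read 'b'  n14⇒n15  emit P2@[27:31]
[32] read 'a'  n15⇒n18 (via fail)
[33] read 'b'  n18⇒n19
[34] read 'd'  n19⇒n17 (via fail)  emit P4@[33:34]
[35] read 'e'  n17⇒n1 (via fail)  emit P3@[35:35]
[36] read 'c'  n1⇒n23
[37] read 'c'  n23⇒n24  emit P6@[35:37]
[38] read 'd'  n24⇒n6 (via fail)
[39] read 'd'  n6⇒n7
[40] read 'e'  n7⇒n1 (via fail)  emit P3@[40:40]
[41] read 'd'  n1⇒n6 (via fail)
[42] read 'a'  n6⇒n25
[43] read 'd'  n25⇒n26
[44] read 'a'  n26⇒n27
[45] read 'b'  n27⇒n28  emit P7@[41:45]
[46] read 'a'  n28⇒n18 (via fail)
[47] read 'd'  n18⇒n6 (via fail)
[48] read 'd'  n6⇒n7
[49] read 'a'  n7⇒n8
[50] read 'd'  n8⇒n9
[51] read 'a'  n9⇒n10
[52] read 'b'  n10⇒n11  emit P1@[47:52],P7@[48:52]
[53] read 'b'  n11⇒n20 (via fail)
[54] read 'a'  n20⇒n18 (via fail)
[55] read 'c'  n18⇒n0 (via fail)
[56] read 'd'  n0⇒n6
[57] read 'a'  n6⇒n25
[58] read 'a'  n25⇒n18 (via fail)
[59] read 'd'  n18⇒n6 (via fail)
[60] read 'd'  n6⇒n7
[61] read 'a'  n7⇒n8
[62] read 'd'  n8⇒n9
[63] read 'a'  n9⇒n10
[64] read 'b'  n10⇒n11  emit P1@[59:64],P7@[60:64]
[65] read 'e'  n11⇒n1 (via fail)  emit P3@[65:65]
[66] read 'a'  n1⇒n18 (via fail)
[67] read 'e'  n18⇒n1 (via fail)  emit P3@[67:67]
[68] read 'a'  n1⇒n18 (via fail)
[69] read 'a'  n18⇒n18 (via fail)
[70] read 'b'  n18⇒n19
[71] read 'b'  n19⇒n20
[72] read 'b'  n20⇒n21

Result: [[4,3],[5,3],[7,6],[9,4],[12,3],[13,3],[14,3],[16,3],[17,2],[18,4],[20,4],[21,3],[25,0],[27,3],[28,3],[30,3],[31,2],[34,4],[35,3],[37,6],[40,3],[45,7],[52,1],[52,7],[64,1],[64,7],[65,3],[67,3]]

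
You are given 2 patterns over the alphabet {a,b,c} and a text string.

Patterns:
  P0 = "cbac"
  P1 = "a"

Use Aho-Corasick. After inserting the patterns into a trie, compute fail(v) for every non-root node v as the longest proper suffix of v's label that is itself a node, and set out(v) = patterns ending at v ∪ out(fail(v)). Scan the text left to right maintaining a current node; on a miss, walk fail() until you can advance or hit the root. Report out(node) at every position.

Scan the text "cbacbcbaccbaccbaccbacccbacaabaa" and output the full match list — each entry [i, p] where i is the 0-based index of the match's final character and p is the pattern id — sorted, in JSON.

Construct AC machine:
Trie (insert patterns):
  0='ε' goto a→5 c→1
  1='c' goto b→2
  2='cb' goto a→3
  3='cba' goto c→4
  4='cbac' goto ·  [P0 ends]
  5='a' goto ·  [P1 ends]

Failure links (BFS by depth):
  n1('c'): parent n0 fail=0; on 'c' 0 → fail=0;  out ∅∪∅=∅
  n5('a'): parent n0 fail=0; on 'a' 0 → fail=0;  out {1}∪∅={1}
  n2('cb'): parent n1 fail=0; on 'b' 0 → fail=0;  out ∅∪∅=∅
  n3('cba'): parent n2 fail=0; on 'a' 0 → fail=5;  out ∅∪{1}={1}
  n4('cbac'): parent n3 fail=5; on 'c' 5→0 → fail=1;  out {0}∪∅={0}

Text stream:
i=0 'c': node 0→1
i=1 'b': node 1→2
i=2 'a': node 2→3  → match P1@[2:2]
i=3 'c': node 3→4  → match P0@[0:3]
i=4 'b': node 4→2 (fail-walked)
i=5 'c': node 2→1 (fail-walked)
i=6 'b': node 1→2
i=7 'a': node 2→3  → match P1@[7:7]
i=8 'c': node 3→4  → match P0@[5:8]
i=9 'c': node 4→1 (fail-walked)
i=10 'b': node 1→2
i=11 'a': node 2→3  → match P1@[11:11]
i=12 'c': node 3→4  → match P0@[9:12]
i=13 'c': node 4→1 (fail-walked)
i=14 'b': node 1→2
i=15 'a': node 2→3  → match P1@[15:15]
i=16 'c': node 3→4  → match P0@[13:16]
i=17 'c': node 4→1 (fail-walked)
i=18 'b': node 1→2
i=19 'a': node 2→3  → match P1@[19:19]
i=20 'c': node 3→4  → match P0@[17:20]
i=21 'c': node 4→1 (fail-walked)
i=22 'c': node 1→1 (fail-walked)
i=23 'b': node 1→2
i=24 'a': node 2→3  → match P1@[24:24]
i=25 'c': node 3→4  → match P0@[22:25]
i=26 'a': node 4→5 (fail-walked)  → match P1@[26:26]
i=27 'a': node 5→5 (fail-walked)  → match P1@[27:27]
i=28 'b': node 5→0 (fail-walked)
i=29 'a': node 0→5  → match P1@[29:29]
i=30 'a': node 5→5 (fail-walked)  → match P1@[30:30]

Result: [[2,1],[3,0],[7,1],[8,0],[11,1],[12,0],[15,1],[16,0],[19,1],[20,0],[24,1],[25,0],[26,1],[27,1],[29,1],[30,1]]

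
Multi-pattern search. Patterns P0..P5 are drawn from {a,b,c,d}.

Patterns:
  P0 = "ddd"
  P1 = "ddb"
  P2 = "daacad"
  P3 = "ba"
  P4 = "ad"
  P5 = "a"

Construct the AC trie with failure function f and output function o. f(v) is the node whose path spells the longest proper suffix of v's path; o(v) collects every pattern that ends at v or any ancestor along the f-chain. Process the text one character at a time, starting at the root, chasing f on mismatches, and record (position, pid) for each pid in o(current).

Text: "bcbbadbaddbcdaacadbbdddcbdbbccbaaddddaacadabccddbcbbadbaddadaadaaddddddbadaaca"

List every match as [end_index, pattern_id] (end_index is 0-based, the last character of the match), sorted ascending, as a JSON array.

Construct AC machine:
Trie nodes:
  0='ε' goto a→12 b→10 d→1
  1='d' goto a→5 d→2
  2='dd' goto b→4 d→3
  3='ddd' goto ·  ←P0
  4='ddb' goto ·  ←P1
  5='da' goto a→6
  6='daa' goto c→7
  7='daac' goto a→8
  8='daaca' goto d→9
  9='daacad' goto ·  ←P2
  10='b' goto a→11
  11='ba' goto ·  ←P3
  12='a' goto d→13  ←P5
  13='ad' goto ·  ←P4

Failure links (BFS by depth):
  fail(1) 'd': from fail(0)=0 chase 'd': 0 ⇒ 0;  out=∅∪out(0)=∅
  fail(10) 'b': from fail(0)=0 chase 'b': 0 ⇒ 0;  out=∅∪out(0)=∅
  fail(12) 'a': from fail(0)=0 chase 'a': 0 ⇒ 0;  out={5}∪out(0)={5}
  fail(2) 'dd': from fail(1)=0 chase 'd': 0 ⇒ 1;  out=∅∪out(1)=∅
  fail(5) 'da': from fail(1)=0 chase 'a': 0 ⇒ 12;  out=∅∪out(12)={5}
  fail(11) 'ba': from fail(10)=0 chase 'a': 0 ⇒ 12;  out={3}∪out(12)={3,5}
  fail(13) 'ad': from fail(12)=0 chase 'd': 0 ⇒ 1;  out={4}∪out(1)={4}
  fail(3) 'ddd': from fail(2)=1 chase 'd': 1 ⇒ 2;  out={0}∪out(2)={0}
  fail(4) 'ddb': from fail(2)=1 chase 'b': 1→0 ⇒ 10;  out={1}∪out(10)={1}
  fail(6) 'daa': from fail(5)=12 chase 'a': 12→0 ⇒ 12;  out=∅∪out(12)={5}
  fail(7) 'daac': from fail(6)=12 chase 'c': 12→0 ⇒ 0;  out=∅∪out(0)=∅
  fail(8) 'daaca': from fail(7)=0 chase 'a': 0 ⇒ 12;  out=∅∪out(12)={5}
  fail(9) 'daacad': from fail(8)=12 chase 'd': 12 ⇒ 13;  out={2}∪out(13)={2,4}

Text stream:
i=0 'b': node 0→10
i=1 'c': node 10→0 (fail-walked)
i=2 'b': node 0→10
i=3 'b': node 10→10 (fail-walked)
i=4 'a': node 10→11  emit P3@[3:4],P5@[4:4]
i=5 'd': node 11→13 (fail-walked)  emit P4@[4:5]
i=6 'b': node 13→10 (fail-walked)
i=7 'a': node 10→11  emit P3@[6:7],P5@[7:7]
i=8 'd': node 11→13 (fail-walked)  emit P4@[7:8]
i=9 'd': node 13→2 (fail-walked)
i=10 'b': node 2→4  emit P1@[8:10]
i=11 'c': node 4→0 (fail-walked)
i=12 'd': node 0→1
i=13 'a': node 1→5  emit P5@[13:13]
i=14 'a': node 5→6  emit P5@[14:14]
i=15 'c': node 6→7
i=16 'a': node 7→8  emit P5@[16:16]
i=17 'd': node 8→9  emit P2@[12:17],P4@[16:17]
i=18 'b': node 9→10 (fail-walked)
i=19 'b': node 10→10 (fail-walked)
i=20 'd': node 10→1 (fail-walked)
i=21 'd': node 1→2
i=22 'd': node 2→3  emit P0@[20:22]
i=23 'c': node 3→0 (fail-walked)
i=24 'b': node 0→10
i=25 'd': node 10→1 (fail-walked)
i=26 'b': node 1→10 (fail-walked)
i=27 'b': node 10→10 (fail-walked)
i=28 'c': node 10→0 (fail-walked)
i=29 'c': node 0→0
i=30 'b': node 0→10
i=31 'a': node 10→11  emit P3@[30:31],P5@[31:31]
i=32 'a': node 11→12 (fail-walked)  emit P5@[32:32]
i=33 'd': node 12→13  emit P4@[32:33]
i=34 'd': node 13→2 (fail-walked)
i=35 'd': node 2→3  emit P0@[33:35]
i=36 'd': node 3→3 (fail-walked)  emit P0@[34:36]
i=37 'a': node 3→5 (fail-walked)  emit P5@[37:37]
i=38 'a': node 5→6  emit P5@[38:38]
i=39 'c': node 6→7
i=40 'a': node 7→8  emit P5@[40:40]
i=41 'd': node 8→9  emit P2@[36:41],P4@[40:41]
i=42 'a': node 9→5 (fail-walked)  emit P5@[42:42]
i=43 'b': node 5→10 (fail-walked)
i=44 'c': node 10→0 (fail-walked)
i=45 'c': node 0→0
i=46 'd': node 0→1
i=47 'd': node 1→2
i=48 'b': node 2→4  emit P1@[46:48]
i=49 'c': node 4→0 (fail-walked)
i=50 'b': node 0→10
i=51 'b': node 10→10 (fail-walked)
i=52 'a': node 10→11  emit P3@[51:52],P5@[52:52]
i=53 'd': node 11→13 (fail-walked)  emit P4@[52:53]
i=54 'b': node 13→10 (fail-walked)
i=55 'a': node 10→11  emit P3@[54:55],P5@[55:55]
i=56 'd': node 11→13 (fail-walked)  emit P4@[55:56]
i=57 'd': node 13→2 (fail-walked)
i=58 'a': node 2→5 (fail-walked)  emit P5@[58:58]
i=59 'd': node 5→13 (fail-walked)  emit P4@[58:59]
i=60 'a': node 13→5 (fail-walked)  emit P5@[60:60]
i=61 'a': node 5→6  emit P5@[61:61]
i=62 'd': node 6→13 (fail-walked)  emit P4@[61:62]
i=63 'a': node 13→5 (fail-walked)  emit P5@[63:63]
i=64 'a': node 5→6  emit P5@[64:64]
i=65 'd': node 6→13 (fail-walked)  emit P4@[64:65]
i=66 'd': node 13→2 (fail-walked)
i=67 'd': node 2→3  emit P0@[65:67]
i=68 'd': node 3→3 (fail-walked)  emit P0@[66:68]
i=69 'd': node 3→3 (fail-walked)  emit P0@[67:69]
i=70 'd': node 3→3 (fail-walked)  emit P0@[68:70]
i=71 'b': node 3→4 (fail-walked)  emit P1@[69:71]
i=72 'a': node 4→11 (fail-walked)  emit P3@[71:72],P5@[72:72]
i=73 'd': node 11→13 (fail-walked)  emit P4@[72:73]
i=74 'a': node 13→5 (fail-walked)  emit P5@[74:74]
i=75 'a': node 5→6  emit P5@[75:75]
i=76 'c': node 6→7
i=77 'a': node 7→8  emit P5@[77:77]

All matches (sorted): [[4,3],[4,5],[5,4],[7,3],[7,5],[8,4],[10,1],[13,5],[14,5],[16,5],[17,2],[17,4],[22,0],[31,3],[31,5],[32,5],[33,4],[35,0],[36,0],[37,5],[38,5],[40,5],[41,2],[41,4],[42,5],[48,1],[52,3],[52,5],[53,4],[55,3],[55,5],[56,4],[58,5],[59,4],[60,5],[61,5],[62,4],[63,5],[64,5],[65,4],[67,0],[68,0],[69,0],[70,0],[71,1],[72,3],[72,5],[73,4],[74,5],[75,5],[77,5]]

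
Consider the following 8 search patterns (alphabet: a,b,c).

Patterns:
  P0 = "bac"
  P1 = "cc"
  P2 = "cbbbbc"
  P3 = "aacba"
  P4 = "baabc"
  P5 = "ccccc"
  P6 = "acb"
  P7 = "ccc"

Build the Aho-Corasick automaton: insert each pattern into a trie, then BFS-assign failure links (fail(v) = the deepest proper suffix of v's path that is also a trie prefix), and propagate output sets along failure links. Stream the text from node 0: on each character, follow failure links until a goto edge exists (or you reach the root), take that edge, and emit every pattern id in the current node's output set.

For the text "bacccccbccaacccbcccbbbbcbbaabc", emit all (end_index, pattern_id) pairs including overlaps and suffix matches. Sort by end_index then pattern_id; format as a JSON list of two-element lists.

Build automaton:
Trie nodes:
  0='ε' goto a→11 b→1 c→4
  1='b' goto a→2
  2='ba' goto a→16 c→3
  3='bac' goto ·  ←P0
  4='c' goto b→6 c→5
  5='cc' goto c→19  ←P1
  6='cb' goto b→7
  7='cbb' goto b→8
  8='cbbb' goto b→9
  9='cbbbb' goto c→10
  10='cbbbbc' goto ·  ←P2
  11='a' goto a→12 c→22
  12='aa' goto c→13
  13='aac' goto b→14
  14='aacb' goto a→15
  15='aacba' goto ·  ←P3
  16='baa' goto b→17
  17='baab' goto c→18
  18='baabc' goto ·  ←P4
  19='ccc' goto c→20  ←P7
  20='cccc' goto c→21
  21='ccccc' goto ·  ←P5
  22='ac' goto b→23
  23='acb' goto ·  ←P6

BFS fail/out derivation:
  n1('b'): parent n0 fail=0; on 'b' 0 → fail=0;  out ∅∪∅=∅
  n4('c'): parent n0 fail=0; on 'c' 0 → fail=0;  out ∅∪∅=∅
  n11('a'): parent n0 fail=0; on 'a' 0 → fail=0;  out ∅∪∅=∅
  n2('ba'): parent n1 fail=0; on 'a' 0 → fail=11;  out ∅∪∅=∅
  n5('cc'): parent n4 fail=0; on 'c' 0 → fail=4;  out {1}∪∅={1}
  n6('cb'): parent n4 fail=0; on 'b' 0 → fail=1;  out ∅∪∅=∅
  n12('aa'): parent n11 fail=0; on 'a' 0 → fail=11;  out ∅∪∅=∅
  n22('ac'): parent n11 fail=0; on 'c' 0 → fail=4;  out ∅∪∅=∅
  n3('bac'): parent n2 fail=11; on 'c' 11 → fail=22;  out {0}∪∅={0}
  n7('cbb'): parent n6 fail=1; on 'b' 1→0 → fail=1;  out ∅∪∅=∅
  n13('aac'): parent n12 fail=11; on 'c' 11 → fail=22;  out ∅∪∅=∅
  n16('baa'): parent n2 fail=11; on 'a' 11 → fail=12;  out ∅∪∅=∅
  n19('ccc'): parent n5 fail=4; on 'c' 4 → fail=5;  out {7}∪{1}={1,7}
  n23('acb'): parent n22 fail=4; on 'b' 4 → fail=6;  out {6}∪∅={6}
  n8('cbbb'): parent n7 fail=1; on 'b' 1→0 → fail=1;  out ∅∪∅=∅
  n14('aacb'): parent n13 fail=22; on 'b' 22 → fail=23;  out ∅∪{6}={6}
  n17('baab'): parent n16 fail=12; on 'b' 12→11→0 → fail=1;  out ∅∪∅=∅
  n20('cccc'): parent n19 fail=5; on 'c' 5 → fail=19;  out ∅∪{1,7}={1,7}
  n9('cbbbb'): parent n8 fail=1; on 'b' 1→0 → fail=1;  out ∅∪∅=∅
  n15('aacba'): parent n14 fail=23; on 'a' 23→6→1 → fail=2;  out {3}∪∅={3}
  n18('baabc'): parent n17 fail=1; on 'c' 1→0 → fail=4;  out {4}∪∅={4}
  n21('ccccc'): parent n20 fail=19; on 'c' 19 → fail=20;  out {5}∪{1,7}={1,5,7}
  n10('cbbbbc'): parent n9 fail=1; on 'c' 1→0 → fail=4;  out {2}∪∅={2}

Scan:
i=0 'b': node 0→1
i=1 'a': node 1→2
i=2 'c': node 2→3  → match P0@[0:2]
i=3 'c': node 3→5 (fail-walked)  → match P1@[2:3]
i=4 'c': node 5→19  → match P1@[3:4],P7@[2:4]
i=5 'c': node 19→20  → match P1@[4:5],P7@[3:5]
i=6 'c': node 20→21  → match P1@[5:6],P5@[2:6],P7@[4:6]
i=7 'b': node 21→6 (fail-walked)
i=8 'c': node 6→4 (fail-walked)
i=9 'c': node 4→5  → match P1@[8:9]
i=10 'a': node 5→11 (fail-walked)
i=11 'a': node 11→12
i=12 'c': node 12→13
i=13 'c': node 13→5 (fail-walked)  → match P1@[12:13]
i=14 'c': node 5→19  → match P1@[13:14],P7@[12:14]
i=15 'b': node 19→6 (fail-walked)
i=16 'c': node 6→4 (fail-walked)
i=17 'c': node 4→5  → match P1@[16:17]
i=18 'c': node 5→19  → match P1@[17:18],P7@[16:18]
i=19 'b': node 19→6 (fail-walked)
i=20 'b': node 6→7
i=21 'b': node 7→8
i=22 'b': node 8→9
i=23 'c': node 9→10  → match P2@[18:23]
i=24 'b': node 10→6 (fail-walked)
i=25 'b': node 6→7
i=26 'a': node 7→2 (fail-walked)
i=27 'a': node 2→16
i=28 'b': node 16→17
i=29 'c': node 17→18  → match P4@[25:29]

All matches (sorted): [[2,0],[3,1],[4,1],[4,7],[5,1],[5,7],[6,1],[6,5],[6,7],[9,1],[13,1],[14,1],[14,7],[17,1],[18,1],[18,7],[23,2],[29,4]]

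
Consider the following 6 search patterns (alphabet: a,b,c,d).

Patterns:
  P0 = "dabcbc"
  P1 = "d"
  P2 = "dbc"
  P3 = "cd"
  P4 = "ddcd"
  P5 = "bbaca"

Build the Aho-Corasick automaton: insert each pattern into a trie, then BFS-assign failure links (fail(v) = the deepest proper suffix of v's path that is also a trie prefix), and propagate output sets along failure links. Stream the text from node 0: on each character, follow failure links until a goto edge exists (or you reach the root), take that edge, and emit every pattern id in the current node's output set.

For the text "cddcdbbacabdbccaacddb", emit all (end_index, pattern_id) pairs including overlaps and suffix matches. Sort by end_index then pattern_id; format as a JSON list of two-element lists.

Construct AC machine:
Trie nodes:
  n0 'ε': b→14 c→9 d→1
  n1 'd': a→2 b→7 d→11  [P1 ends]
  n2 'da': b→3
  n3 'dab': c→4
  n4 'dabc': b→5
  n5 'dabcb': c→6
  n6 'dabcbc': ·  [P0 ends]
  n7 'db': c→8
  n8 'dbc': ·  [P2 ends]
  n9 'c': d→10
  n10 'cd': ·  [P3 ends]
  n11 'dd': c→12
  n12 'ddc': d→13
  n13 'ddcd': ·  [P4 ends]
  n14 'b': b→15
  n15 'bb': a→16
  n16 'bba': c→17
  n17 'bbac': a→18
  n18 'bbaca': ·  [P5 ends]

BFS fail/out derivation:
  fail(1) 'd': from fail(0)=0 chase 'd': 0 ⇒ 0;  out={1}∪out(0)={1}
  fail(9) 'c': from fail(0)=0 chase 'c': 0 ⇒ 0;  out=∅∪out(0)=∅
  fail(14) 'b': from fail(0)=0 chase 'b': 0 ⇒ 0;  out=∅∪out(0)=∅
  fail(2) 'da': from fail(1)=0 chase 'a': 0 ⇒ 0;  out=∅∪out(0)=∅
  fail(7) 'db': from fail(1)=0 chase 'b': 0 ⇒ 14;  out=∅∪out(14)=∅
  fail(10) 'cd': from fail(9)=0 chase 'd': 0 ⇒ 1;  out={3}∪out(1)={1,3}
  fail(11) 'dd': from fail(1)=0 chase 'd': 0 ⇒ 1;  out=∅∪out(1)={1}
  fail(15) 'bb': from fail(14)=0 chase 'b': 0 ⇒ 14;  out=∅∪out(14)=∅
  fail(3) 'dab': from fail(2)=0 chase 'b': 0 ⇒ 14;  out=∅∪out(14)=∅
  fail(8) 'dbc': from fail(7)=14 chase 'c': 14→0 ⇒ 9;  out={2}∪out(9)={2}
  fail(12) 'ddc': from fail(11)=1 chase 'c': 1→0 ⇒ 9;  out=∅∪out(9)=∅
  fail(16) 'bba': from fail(15)=14 chase 'a': 14→0 ⇒ 0;  out=∅∪out(0)=∅
  fail(4) 'dabc': from fail(3)=14 chase 'c': 14→0 ⇒ 9;  out=∅∪out(9)=∅
  fail(13) 'ddcd': from fail(12)=9 chase 'd': 9 ⇒ 10;  out={4}∪out(10)={1,3,4}
  fail(17) 'bbac': from fail(16)=0 chase 'c': 0 ⇒ 9;  out=∅∪out(9)=∅
  fail(5) 'dabcb': from fail(4)=9 chase 'b': 9→0 ⇒ 14;  out=∅∪out(14)=∅
  fail(18) 'bbaca': from fail(17)=9 chase 'a': 9→0 ⇒ 0;  out={5}∪out(0)={5}
  fail(6) 'dabcbc': from fail(5)=14 chase 'c': 14→0 ⇒ 9;  out={0}∪out(9)={0}

Scan:
pos 0 'c': at 9
pos 1 'd': at 10  → match P1@[1:1],P3@[0:1]
pos 2 'd': at 11 (fail-walked)  → match P1@[2:2]
pos 3 'c': at 12
pos 4 'd': at 13  → match P1@[4:4],P3@[3:4],P4@[1:4]
pos 5 'b': at 7 (fail-walked)
pos 6 'b': at 15 (fail-walked)
pos 7 'a': at 16
pos 8 'c': at 17
pos 9 'a': at 18  → match P5@[5:9]
pos 10 'b': at 14 (fail-walked)
pos 11 'd': at 1 (fail-walked)  → match P1@[11:11]
pos 12 'b': at 7
pos 13 'c': at 8  → match P2@[11:13]
pos 14 'c': at 9 (fail-walked)
pos 15 'a': at 0 (fail-walked)
pos 16 'a': at 0
pos 17 'c': at 9
pos 18 'd': at 10  → match P1@[18:18],P3@[17:18]
pos 19 'd': at 11 (fail-walked)  → match P1@[19:19]
pos 20 'b': at 7 (fail-walked)

All matches (sorted): [[1,1],[1,3],[2,1],[4,1],[4,3],[4,4],[9,5],[11,1],[13,2],[18,1],[18,3],[19,1]]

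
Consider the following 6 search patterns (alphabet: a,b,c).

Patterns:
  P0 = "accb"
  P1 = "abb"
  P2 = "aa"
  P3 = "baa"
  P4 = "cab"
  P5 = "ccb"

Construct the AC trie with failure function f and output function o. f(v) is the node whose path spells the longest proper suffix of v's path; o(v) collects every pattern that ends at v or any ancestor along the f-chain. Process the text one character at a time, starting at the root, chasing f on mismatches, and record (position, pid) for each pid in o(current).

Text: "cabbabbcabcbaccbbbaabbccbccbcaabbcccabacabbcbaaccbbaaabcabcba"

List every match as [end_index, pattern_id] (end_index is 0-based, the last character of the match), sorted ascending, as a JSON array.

Build:
Trie (insert patterns):
  0='ε' goto a→1 b→8 c→11
  1='a' goto a→7 b→5 c→2
  2='ac' goto c→3
  3='acc' goto b→4
  4='accb' goto ·  [P0 ends]
  5='ab' goto b→6
  6='abb' goto ·  [P1 ends]
  7='aa' goto ·  [P2 ends]
  8='b' goto a→9
  9='ba' goto a→10
  10='baa' goto ·  [P3 ends]
  11='c' goto a→12 c→14
  12='ca' goto b→13
  13='cab' goto ·  [P4 ends]
  14='cc' goto b→15
  15='ccb' goto ·  [P5 ends]

BFS fail/out derivation:
  fail(1) 'a': from fail(0)=0 chase 'a': 0 ⇒ 0;  out=∅∪out(0)=∅
  fail(8) 'b': from fail(0)=0 chase 'b': 0 ⇒ 0;  out=∅∪out(0)=∅
  fail(11) 'c': from fail(0)=0 chase 'c': 0 ⇒ 0;  out=∅∪out(0)=∅
  fail(2) 'ac': from fail(1)=0 chase 'c': 0 ⇒ 11;  out=∅∪out(11)=∅
  fail(5) 'ab': from fail(1)=0 chase 'b': 0 ⇒ 8;  out=∅∪out(8)=∅
  fail(7) 'aa': from fail(1)=0 chase 'a': 0 ⇒ 1;  out={2}∪out(1)={2}
  fail(9) 'ba': from fail(8)=0 chase 'a': 0 ⇒ 1;  out=∅∪out(1)=∅
  fail(12) 'ca': from fail(11)=0 chase 'a': 0 ⇒ 1;  out=∅∪out(1)=∅
  fail(14) 'cc': from fail(11)=0 chase 'c': 0 ⇒ 11;  out=∅∪out(11)=∅
  fail(3) 'acc': from fail(2)=11 chase 'c': 11 ⇒ 14;  out=∅∪out(14)=∅
  fail(6) 'abb': from fail(5)=8 chase 'b': 8→0 ⇒ 8;  out={1}∪out(8)={1}
  fail(10) 'baa': from fail(9)=1 chase 'a': 1 ⇒ 7;  out={3}∪out(7)={2,3}
  fail(13) 'cab': from fail(12)=1 chase 'b': 1 ⇒ 5;  out={4}∪out(5)={4}
  fail(15) 'ccb': from fail(14)=11 chase 'b': 11→0 ⇒ 8;  out={5}∪out(8)={5}
  fail(4) 'accb': from fail(3)=14 chase 'b': 14 ⇒ 15;  out={0}∪out(15)={0,5}

Run:
i=0 'c': node 0→11
i=1 'a': node 11→12
i=2 'b': node 12→13  emit P4@[0:2]
i=3 'b': node 13→6 ·f  emit P1@[1:3]
i=4 'a': node 6→9 ·f
i=5 'b': node 9→5 ·f
i=6 'b': node 5→6  emit P1@[4:6]
i=7 'c': node 6→11 ·f
i=8 'a': node 11→12
i=9 'b': node 12→13  emit P4@[7:9]
i=10 'c': node 13→11 ·f
i=11 'b': node 11→8 ·f
i=12 'a': node 8→9
i=13 'c': node 9→2 ·f
i=14 'c': node 2→3
i=15 'b': node 3→4  emit P0@[12:15],P5@[13:15]
i=16 'b': node 4→8 ·f
i=17 'b': node 8→8 ·f
i=18 'a': node 8→9
i=19 'a': node 9→10  emit P2@[18:19],P3@[17:19]
i=20 'b': node 10→5 ·f
i=21 'b': node 5→6  emit P1@[19:21]
i=22 'c': node 6→11 ·f
i=23 'c': node 11→14
i=24 'b': node 14→15  emit P5@[22:24]
i=25 'c': node 15→11 ·f
i=26 'c': node 11→14
i=27 'b': node 14→15  emit P5@[25:27]
i=28 'c': node 15→11 ·f
i=29 'a': node 11→12
i=30 'a': node 12→7 ·f  emit P2@[29:30]
i=31 'b': node 7→5 ·f
i=32 'b': node 5→6  emit P1@[30:32]
i=33 'c': node 6→11 ·f
i=34 'c': node 11→14
i=35 'c': node 14→14 ·f
i=36 'a': node 14→12 ·f
i=37 'b': node 12→13  emit P4@[35:37]
i=38 'a': node 13→9 ·f
i=39 'c': node 9→2 ·f
i=40 'a': node 2→12 ·f
i=41 'b': node 12→13  emit P4@[39:41]
i=42 'b': node 13→6 ·f  emit P1@[40:42]
i=43 'c': node 6→11 ·f
i=44 'b': node 11→8 ·f
i=45 'a': node 8→9
i=46 'a': node 9→10  emit P2@[45:46],P3@[44:46]
i=47 'c': node 10→2 ·f
i=48 'c': node 2→3
i=49 'b': node 3→4  emit P0@[46:49],P5@[47:49]
i=50 'b': node 4→8 ·f
i=51 'a': node 8→9
i=52 'a': node 9→10  emit P2@[51:52],P3@[50:52]
i=53 'a': node 10→7 ·f  emit P2@[52:53]
i=54 'b': node 7→5 ·f
i=55 'c': node 5→11 ·f
i=56 'a': node 11→12
i=57 'b': node 12→13  emit P4@[55:57]
i=58 'c': node 13→11 ·f
i=59 'b': node 11→8 ·f
i=60 'a': node 8→9

All matches (sorted): [[2,4],[3,1],[6,1],[9,4],[15,0],[15,5],[19,2],[19,3],[21,1],[24,5],[27,5],[30,2],[32,1],[37,4],[41,4],[42,1],[46,2],[46,3],[49,0],[49,5],[52,2],[52,3],[53,2],[57,4]]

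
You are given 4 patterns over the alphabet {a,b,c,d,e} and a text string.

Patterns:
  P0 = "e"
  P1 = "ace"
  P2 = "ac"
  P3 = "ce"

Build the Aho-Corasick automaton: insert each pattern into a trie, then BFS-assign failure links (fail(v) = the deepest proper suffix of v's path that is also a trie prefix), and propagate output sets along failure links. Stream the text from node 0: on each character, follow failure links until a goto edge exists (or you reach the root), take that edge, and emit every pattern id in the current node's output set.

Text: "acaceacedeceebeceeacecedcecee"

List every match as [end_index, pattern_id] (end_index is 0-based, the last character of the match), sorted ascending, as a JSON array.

Construct AC machine:
Trie nodes:
  0='ε' goto a→2 c→5 e→1
  1='e' goto ·  ←P0
  2='a' goto c→3
  3='ac' goto e→4  ←P2
  4='ace' goto ·  ←P1
  5='c' goto e→6
  6='ce' goto ·  ←P3

BFS fail/out derivation:
  n1('e'): parent n0 fail=0; on 'e' 0 → fail=0;  out {0}∪∅={0}
  n2('a'): parent n0 fail=0; on 'a' 0 → fail=0;  out ∅∪∅=∅
  n5('c'): parent n0 fail=0; on 'c' 0 → fail=0;  out ∅∪∅=∅
  n3('ac'): parent n2 fail=0; on 'c' 0 → fail=5;  out {2}∪∅={2}
  n6('ce'): parent n5 fail=0; on 'e' 0 → fail=1;  out {3}∪{0}={0,3}
  n4('ace'): parent n3 fail=5; on 'e' 5 → fail=6;  out {1}∪{0,3}={0,1,3}

Text stream:
[0] read 'a'  n0⇒n2
[1] read 'c'  n2⇒n3  emit P2@[0:1]
[2] read 'a'  n3⇒n2 (fail-walked)
[3] read 'c'  n2⇒n3  emit P2@[2:3]
[4] read 'e'  n3⇒n4  emit P0@[4:4],P1@[2:4],P3@[3:4]
[5] read 'a'  n4⇒n2 (fail-walked)
[6] read 'c'  n2⇒n3  emit P2@[5:6]
[7] read 'e'  n3⇒n4  emit P0@[7:7],P1@[5:7],P3@[6:7]
[8] read 'd'  n4⇒n0 (fail-walked)
[9] read 'e'  n0⇒n1  emit P0@[9:9]
[10] read 'c'  n1⇒n5 (fail-walked)
[11] read 'e'  n5⇒n6  emit P0@[11:11],P3@[10:11]
[12] read 'e'  n6⇒n1 (fail-walked)  emit P0@[12:12]
[13] read 'b'  n1⇒n0 (fail-walked)
[14] read 'e'  n0⇒n1  emit P0@[14:14]
[15] read 'c'  n1⇒n5 (fail-walked)
[16] read 'e'  n5⇒n6  emit P0@[16:16],P3@[15:16]
[17] read 'e'  n6⇒n1 (fail-walked)  emit P0@[17:17]
[18] read 'a'  n1⇒n2 (fail-walked)
[19] read 'c'  n2⇒n3  emit P2@[18:19]
[20] read 'e'  n3⇒n4  emit P0@[20:20],P1@[18:20],P3@[19:20]
[21] read 'c'  n4⇒n5 (fail-walked)
[22] read 'e'  n5⇒n6  emit P0@[22:22],P3@[21:22]
[23] read 'd'  n6⇒n0 (fail-walked)
[24] read 'c'  n0⇒n5
[25] read 'e'  n5⇒n6  emit P0@[25:25],P3@[24:25]
[26] read 'c'  n6⇒n5 (fail-walked)
[27] read 'e'  n5⇒n6  emit P0@[27:27],P3@[26:27]
[28] read 'e'  n6⇒n1 (fail-walked)  emit P0@[28:28]

All matches (sorted): [[1,2],[3,2],[4,0],[4,1],[4,3],[6,2],[7,0],[7,1],[7,3],[9,0],[11,0],[11,3],[12,0],[14,0],[16,0],[16,3],[17,0],[19,2],[20,0],[20,1],[20,3],[22,0],[22,3],[25,0],[25,3],[27,0],[27,3],[28,0]]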